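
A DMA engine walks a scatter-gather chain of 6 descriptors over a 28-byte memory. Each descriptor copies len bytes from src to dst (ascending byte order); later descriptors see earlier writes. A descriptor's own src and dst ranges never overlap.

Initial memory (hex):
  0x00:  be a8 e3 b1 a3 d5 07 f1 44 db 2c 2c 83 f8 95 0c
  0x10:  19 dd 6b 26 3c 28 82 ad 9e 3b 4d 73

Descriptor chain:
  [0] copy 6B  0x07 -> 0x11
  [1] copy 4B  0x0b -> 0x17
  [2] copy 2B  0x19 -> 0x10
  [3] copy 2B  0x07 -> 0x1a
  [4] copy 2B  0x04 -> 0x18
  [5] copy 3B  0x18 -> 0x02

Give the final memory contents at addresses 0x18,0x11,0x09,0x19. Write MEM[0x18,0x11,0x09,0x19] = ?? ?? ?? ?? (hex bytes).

  after D0: wrote 6B at 0x11 = f144db2c2c83
  after D1: wrote 4B at 0x17 = 2c83f895
  after D2: wrote 2B at 0x10 = f895
  after D3: wrote 2B at 0x1a = f144
  after D4: wrote 2B at 0x18 = a3d5
  after D5: wrote 3B at 0x02 = a3d5f1
query mem[0x18]=0xa3, mem[0x11]=0x95, mem[0x09]=0xdb, mem[0x19]=0xd5

MEM[0x18,0x11,0x09,0x19] = a3 95 db d5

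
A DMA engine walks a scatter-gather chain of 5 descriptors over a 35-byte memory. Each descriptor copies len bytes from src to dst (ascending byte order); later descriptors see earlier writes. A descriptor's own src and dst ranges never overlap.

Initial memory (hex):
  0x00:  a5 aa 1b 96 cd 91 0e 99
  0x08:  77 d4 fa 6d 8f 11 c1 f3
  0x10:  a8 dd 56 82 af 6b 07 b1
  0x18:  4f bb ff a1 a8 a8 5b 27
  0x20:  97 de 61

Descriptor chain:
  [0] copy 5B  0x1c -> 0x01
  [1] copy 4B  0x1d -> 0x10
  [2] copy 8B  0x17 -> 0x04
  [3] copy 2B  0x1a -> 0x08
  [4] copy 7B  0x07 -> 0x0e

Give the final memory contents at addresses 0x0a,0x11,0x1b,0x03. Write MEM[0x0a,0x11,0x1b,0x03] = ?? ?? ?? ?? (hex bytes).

MEM[0x0a,0x11,0x1b,0x03] = a8 a8 a1 5b

#0 dst[0x01+5] := {0xa8,0xa8,0x5b,0x27,0x97}
#1 dst[0x10+4] := {0xa8,0x5b,0x27,0x97}
#2 dst[0x04+8] := {0xb1,0x4f,0xbb,0xff,0xa1,0xa8,0xa8,0x5b}
#3 dst[0x08+2] := {0xff,0xa1}
#4 dst[0x0e+7] := {0xff,0xff,0xa1,0xa8,0x5b,0x8f,0x11}
query mem[0x0a]=0xa8, mem[0x11]=0xa8, mem[0x1b]=0xa1, mem[0x03]=0x5b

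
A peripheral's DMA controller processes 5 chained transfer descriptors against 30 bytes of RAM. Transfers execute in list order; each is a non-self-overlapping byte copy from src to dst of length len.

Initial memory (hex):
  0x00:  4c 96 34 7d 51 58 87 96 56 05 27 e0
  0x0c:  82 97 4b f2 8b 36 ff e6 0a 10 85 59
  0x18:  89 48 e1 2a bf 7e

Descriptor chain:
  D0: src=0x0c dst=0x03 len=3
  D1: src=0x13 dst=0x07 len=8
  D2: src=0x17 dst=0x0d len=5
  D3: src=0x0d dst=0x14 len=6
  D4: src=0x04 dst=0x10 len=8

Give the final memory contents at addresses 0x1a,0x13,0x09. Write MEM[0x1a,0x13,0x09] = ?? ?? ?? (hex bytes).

MEM[0x1a,0x13,0x09] = e1 e6 10

D0: mem[0x03..0x05] <- [82 97 4b]
D1: mem[0x07..0x0e] <- [e6 0a 10 85 59 89 48 e1]
D2: mem[0x0d..0x11] <- [59 89 48 e1 2a]
D3: mem[0x14..0x19] <- [59 89 48 e1 2a ff]
D4: mem[0x10..0x17] <- [97 4b 87 e6 0a 10 85 59]
query mem[0x1a]=0xe1, mem[0x13]=0xe6, mem[0x09]=0x10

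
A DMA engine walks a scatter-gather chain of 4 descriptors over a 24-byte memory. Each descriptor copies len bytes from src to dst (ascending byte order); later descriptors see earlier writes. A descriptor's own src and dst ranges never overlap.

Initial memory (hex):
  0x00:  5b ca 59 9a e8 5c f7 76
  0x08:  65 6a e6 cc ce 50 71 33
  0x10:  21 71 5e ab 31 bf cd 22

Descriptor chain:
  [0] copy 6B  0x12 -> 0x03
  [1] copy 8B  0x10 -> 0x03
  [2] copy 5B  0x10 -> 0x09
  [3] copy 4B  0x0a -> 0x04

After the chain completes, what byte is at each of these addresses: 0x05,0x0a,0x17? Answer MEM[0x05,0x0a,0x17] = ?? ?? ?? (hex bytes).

D0: mem[0x03..0x08] <- [5e ab 31 bf cd 22]
D1: mem[0x03..0x0a] <- [21 71 5e ab 31 bf cd 22]
D2: mem[0x09..0x0d] <- [21 71 5e ab 31]
D3: mem[0x04..0x07] <- [71 5e ab 31]
query mem[0x05]=0x5e, mem[0x0a]=0x71, mem[0x17]=0x22

MEM[0x05,0x0a,0x17] = 5e 71 22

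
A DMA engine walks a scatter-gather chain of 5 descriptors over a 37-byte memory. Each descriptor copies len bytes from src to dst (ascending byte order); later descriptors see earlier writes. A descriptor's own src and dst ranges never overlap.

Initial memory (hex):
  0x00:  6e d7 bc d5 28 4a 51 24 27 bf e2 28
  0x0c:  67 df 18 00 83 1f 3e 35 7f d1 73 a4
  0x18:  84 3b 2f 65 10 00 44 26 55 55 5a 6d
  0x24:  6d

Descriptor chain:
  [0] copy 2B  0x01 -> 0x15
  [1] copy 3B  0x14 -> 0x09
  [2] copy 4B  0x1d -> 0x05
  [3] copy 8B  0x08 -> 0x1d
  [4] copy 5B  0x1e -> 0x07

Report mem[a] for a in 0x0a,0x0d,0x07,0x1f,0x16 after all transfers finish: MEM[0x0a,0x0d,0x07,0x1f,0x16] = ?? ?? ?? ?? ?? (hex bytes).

MEM[0x0a,0x0d,0x07,0x1f,0x16] = 67 df 7f d7 bc

#0 dst[0x15+2] := {0xd7,0xbc}
#1 dst[0x09+3] := {0x7f,0xd7,0xbc}
#2 dst[0x05+4] := {0x00,0x44,0x26,0x55}
#3 dst[0x1d+8] := {0x55,0x7f,0xd7,0xbc,0x67,0xdf,0x18,0x00}
#4 dst[0x07+5] := {0x7f,0xd7,0xbc,0x67,0xdf}
query mem[0x0a]=0x67, mem[0x0d]=0xdf, mem[0x07]=0x7f, mem[0x1f]=0xd7, mem[0x16]=0xbc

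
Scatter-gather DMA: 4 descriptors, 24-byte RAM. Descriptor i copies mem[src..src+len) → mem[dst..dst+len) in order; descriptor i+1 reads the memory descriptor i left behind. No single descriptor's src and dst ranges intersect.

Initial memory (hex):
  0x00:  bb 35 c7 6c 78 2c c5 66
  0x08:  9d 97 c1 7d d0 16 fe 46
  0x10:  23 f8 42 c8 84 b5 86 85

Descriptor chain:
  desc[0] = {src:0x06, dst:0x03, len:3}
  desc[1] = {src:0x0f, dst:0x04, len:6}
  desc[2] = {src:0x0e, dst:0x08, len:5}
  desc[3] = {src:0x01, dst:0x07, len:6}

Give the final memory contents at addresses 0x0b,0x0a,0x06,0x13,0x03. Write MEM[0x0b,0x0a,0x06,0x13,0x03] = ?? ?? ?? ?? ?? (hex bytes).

[0] 0x06->0x03 len=3 : c5 66 9d
[1] 0x0f->0x04 len=6 : 46 23 f8 42 c8 84
[2] 0x0e->0x08 len=5 : fe 46 23 f8 42
[3] 0x01->0x07 len=6 : 35 c7 c5 46 23 f8
query mem[0x0b]=0x23, mem[0x0a]=0x46, mem[0x06]=0xf8, mem[0x13]=0xc8, mem[0x03]=0xc5

MEM[0x0b,0x0a,0x06,0x13,0x03] = 23 46 f8 c8 c5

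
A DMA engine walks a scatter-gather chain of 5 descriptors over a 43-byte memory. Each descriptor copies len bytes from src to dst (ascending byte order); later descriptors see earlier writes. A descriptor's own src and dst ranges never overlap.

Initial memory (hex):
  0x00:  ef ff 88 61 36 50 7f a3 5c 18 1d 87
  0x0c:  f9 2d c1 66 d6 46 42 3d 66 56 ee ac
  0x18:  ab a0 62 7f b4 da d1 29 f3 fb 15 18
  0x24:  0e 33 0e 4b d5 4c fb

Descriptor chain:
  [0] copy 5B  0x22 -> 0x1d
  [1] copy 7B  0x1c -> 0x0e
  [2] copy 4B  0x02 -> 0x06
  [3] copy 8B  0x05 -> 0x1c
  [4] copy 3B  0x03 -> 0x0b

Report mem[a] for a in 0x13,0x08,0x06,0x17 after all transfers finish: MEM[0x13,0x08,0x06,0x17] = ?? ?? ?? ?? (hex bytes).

[0] 0x22->0x1d len=5 : 15 18 0e 33 0e
[1] 0x1c->0x0e len=7 : b4 15 18 0e 33 0e 15
[2] 0x02->0x06 len=4 : 88 61 36 50
[3] 0x05->0x1c len=8 : 50 88 61 36 50 1d 87 f9
[4] 0x03->0x0b len=3 : 61 36 50
query mem[0x13]=0x0e, mem[0x08]=0x36, mem[0x06]=0x88, mem[0x17]=0xac

MEM[0x13,0x08,0x06,0x17] = 0e 36 88 ac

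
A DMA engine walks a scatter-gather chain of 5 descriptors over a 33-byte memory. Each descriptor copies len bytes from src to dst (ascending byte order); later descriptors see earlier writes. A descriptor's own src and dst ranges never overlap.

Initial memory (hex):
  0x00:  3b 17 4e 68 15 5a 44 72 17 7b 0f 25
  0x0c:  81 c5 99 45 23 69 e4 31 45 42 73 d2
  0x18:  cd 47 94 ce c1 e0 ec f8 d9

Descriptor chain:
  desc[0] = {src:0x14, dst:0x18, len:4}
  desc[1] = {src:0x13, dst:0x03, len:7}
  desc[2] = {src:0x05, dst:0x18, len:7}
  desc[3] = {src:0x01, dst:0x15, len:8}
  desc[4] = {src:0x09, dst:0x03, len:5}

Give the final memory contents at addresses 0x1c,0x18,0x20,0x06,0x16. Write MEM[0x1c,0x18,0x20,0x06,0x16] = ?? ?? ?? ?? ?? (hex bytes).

MEM[0x1c,0x18,0x20,0x06,0x16] = 45 45 d9 81 4e

  after D0: wrote 4B at 0x18 = 454273d2
  after D1: wrote 7B at 0x03 = 31454273d24542
  after D2: wrote 7B at 0x18 = 4273d245420f25
  after D3: wrote 8B at 0x15 = 174e31454273d245
  after D4: wrote 5B at 0x03 = 420f2581c5
query mem[0x1c]=0x45, mem[0x18]=0x45, mem[0x20]=0xd9, mem[0x06]=0x81, mem[0x16]=0x4e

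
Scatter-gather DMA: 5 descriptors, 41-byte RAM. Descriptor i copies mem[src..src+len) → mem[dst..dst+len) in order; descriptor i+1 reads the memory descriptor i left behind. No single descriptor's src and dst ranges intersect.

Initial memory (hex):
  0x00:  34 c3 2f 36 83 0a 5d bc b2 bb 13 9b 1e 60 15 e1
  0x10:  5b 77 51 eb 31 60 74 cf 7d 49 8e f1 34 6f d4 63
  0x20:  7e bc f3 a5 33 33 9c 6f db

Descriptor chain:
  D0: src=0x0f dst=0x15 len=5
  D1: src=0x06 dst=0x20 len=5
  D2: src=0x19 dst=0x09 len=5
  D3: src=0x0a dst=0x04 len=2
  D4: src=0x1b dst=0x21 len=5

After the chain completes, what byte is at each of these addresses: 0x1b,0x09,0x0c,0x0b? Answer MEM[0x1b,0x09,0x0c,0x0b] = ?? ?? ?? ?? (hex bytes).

MEM[0x1b,0x09,0x0c,0x0b] = f1 eb 34 f1

D0: mem[0x15..0x19] <- [e1 5b 77 51 eb]
D1: mem[0x20..0x24] <- [5d bc b2 bb 13]
D2: mem[0x09..0x0d] <- [eb 8e f1 34 6f]
D3: mem[0x04..0x05] <- [8e f1]
D4: mem[0x21..0x25] <- [f1 34 6f d4 63]
query mem[0x1b]=0xf1, mem[0x09]=0xeb, mem[0x0c]=0x34, mem[0x0b]=0xf1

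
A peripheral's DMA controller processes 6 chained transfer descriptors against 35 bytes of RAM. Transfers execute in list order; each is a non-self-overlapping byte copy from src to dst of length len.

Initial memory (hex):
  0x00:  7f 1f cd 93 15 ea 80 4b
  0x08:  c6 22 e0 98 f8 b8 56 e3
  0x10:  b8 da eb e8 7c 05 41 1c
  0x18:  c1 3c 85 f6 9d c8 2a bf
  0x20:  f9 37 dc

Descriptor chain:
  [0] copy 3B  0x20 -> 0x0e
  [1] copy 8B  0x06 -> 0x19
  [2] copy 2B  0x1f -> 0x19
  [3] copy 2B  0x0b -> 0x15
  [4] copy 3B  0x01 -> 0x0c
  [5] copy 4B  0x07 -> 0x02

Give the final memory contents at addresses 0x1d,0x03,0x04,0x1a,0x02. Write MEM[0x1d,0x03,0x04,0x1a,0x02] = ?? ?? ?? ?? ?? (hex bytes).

[0] 0x20->0x0e len=3 : f9 37 dc
[1] 0x06->0x19 len=8 : 80 4b c6 22 e0 98 f8 b8
[2] 0x1f->0x19 len=2 : f8 b8
[3] 0x0b->0x15 len=2 : 98 f8
[4] 0x01->0x0c len=3 : 1f cd 93
[5] 0x07->0x02 len=4 : 4b c6 22 e0
query mem[0x1d]=0xe0, mem[0x03]=0xc6, mem[0x04]=0x22, mem[0x1a]=0xb8, mem[0x02]=0x4b

MEM[0x1d,0x03,0x04,0x1a,0x02] = e0 c6 22 b8 4b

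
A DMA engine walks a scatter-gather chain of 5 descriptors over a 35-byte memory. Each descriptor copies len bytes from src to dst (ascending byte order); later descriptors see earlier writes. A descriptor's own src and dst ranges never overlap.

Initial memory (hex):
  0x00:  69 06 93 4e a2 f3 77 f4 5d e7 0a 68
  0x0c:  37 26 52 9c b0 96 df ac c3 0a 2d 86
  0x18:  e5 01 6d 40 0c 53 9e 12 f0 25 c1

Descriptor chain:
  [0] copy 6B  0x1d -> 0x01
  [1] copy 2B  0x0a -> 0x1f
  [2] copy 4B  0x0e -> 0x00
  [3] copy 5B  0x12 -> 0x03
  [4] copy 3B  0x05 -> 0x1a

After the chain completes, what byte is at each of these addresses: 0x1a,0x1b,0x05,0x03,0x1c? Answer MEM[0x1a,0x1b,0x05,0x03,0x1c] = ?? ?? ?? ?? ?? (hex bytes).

  after D0: wrote 6B at 0x01 = 539e12f025c1
  after D1: wrote 2B at 0x1f = 0a68
  after D2: wrote 4B at 0x00 = 529cb096
  after D3: wrote 5B at 0x03 = dfacc30a2d
  after D4: wrote 3B at 0x1a = c30a2d
query mem[0x1a]=0xc3, mem[0x1b]=0x0a, mem[0x05]=0xc3, mem[0x03]=0xdf, mem[0x1c]=0x2d

MEM[0x1a,0x1b,0x05,0x03,0x1c] = c3 0a c3 df 2d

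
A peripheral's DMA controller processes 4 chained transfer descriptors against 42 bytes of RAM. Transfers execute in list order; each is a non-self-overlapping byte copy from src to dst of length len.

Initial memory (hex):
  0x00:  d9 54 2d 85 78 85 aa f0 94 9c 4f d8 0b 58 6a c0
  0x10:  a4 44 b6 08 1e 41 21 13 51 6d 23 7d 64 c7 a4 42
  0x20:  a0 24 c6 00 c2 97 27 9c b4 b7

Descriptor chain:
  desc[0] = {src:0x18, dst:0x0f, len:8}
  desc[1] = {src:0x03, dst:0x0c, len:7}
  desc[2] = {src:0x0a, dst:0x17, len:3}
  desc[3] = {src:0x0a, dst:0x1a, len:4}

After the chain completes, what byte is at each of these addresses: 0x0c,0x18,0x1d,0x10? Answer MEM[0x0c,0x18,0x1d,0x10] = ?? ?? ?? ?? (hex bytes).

MEM[0x0c,0x18,0x1d,0x10] = 85 d8 78 f0

  after D0: wrote 8B at 0x0f = 516d237d64c7a442
  after D1: wrote 7B at 0x0c = 857885aaf0949c
  after D2: wrote 3B at 0x17 = 4fd885
  after D3: wrote 4B at 0x1a = 4fd88578
query mem[0x0c]=0x85, mem[0x18]=0xd8, mem[0x1d]=0x78, mem[0x10]=0xf0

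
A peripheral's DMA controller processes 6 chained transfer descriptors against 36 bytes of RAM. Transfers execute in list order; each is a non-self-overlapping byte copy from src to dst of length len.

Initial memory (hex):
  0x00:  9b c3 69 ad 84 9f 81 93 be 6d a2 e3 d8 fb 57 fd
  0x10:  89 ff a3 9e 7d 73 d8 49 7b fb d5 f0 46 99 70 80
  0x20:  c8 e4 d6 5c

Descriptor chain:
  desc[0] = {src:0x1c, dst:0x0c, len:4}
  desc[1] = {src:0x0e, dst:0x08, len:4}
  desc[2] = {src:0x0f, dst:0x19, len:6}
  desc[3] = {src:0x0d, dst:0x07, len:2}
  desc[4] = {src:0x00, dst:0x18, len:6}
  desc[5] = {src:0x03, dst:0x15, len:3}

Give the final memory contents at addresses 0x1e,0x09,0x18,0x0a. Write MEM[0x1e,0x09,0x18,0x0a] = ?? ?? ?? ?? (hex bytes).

MEM[0x1e,0x09,0x18,0x0a] = 7d 80 9b 89

  after D0: wrote 4B at 0x0c = 46997080
  after D1: wrote 4B at 0x08 = 708089ff
  after D2: wrote 6B at 0x19 = 8089ffa39e7d
  after D3: wrote 2B at 0x07 = 9970
  after D4: wrote 6B at 0x18 = 9bc369ad849f
  after D5: wrote 3B at 0x15 = ad849f
query mem[0x1e]=0x7d, mem[0x09]=0x80, mem[0x18]=0x9b, mem[0x0a]=0x89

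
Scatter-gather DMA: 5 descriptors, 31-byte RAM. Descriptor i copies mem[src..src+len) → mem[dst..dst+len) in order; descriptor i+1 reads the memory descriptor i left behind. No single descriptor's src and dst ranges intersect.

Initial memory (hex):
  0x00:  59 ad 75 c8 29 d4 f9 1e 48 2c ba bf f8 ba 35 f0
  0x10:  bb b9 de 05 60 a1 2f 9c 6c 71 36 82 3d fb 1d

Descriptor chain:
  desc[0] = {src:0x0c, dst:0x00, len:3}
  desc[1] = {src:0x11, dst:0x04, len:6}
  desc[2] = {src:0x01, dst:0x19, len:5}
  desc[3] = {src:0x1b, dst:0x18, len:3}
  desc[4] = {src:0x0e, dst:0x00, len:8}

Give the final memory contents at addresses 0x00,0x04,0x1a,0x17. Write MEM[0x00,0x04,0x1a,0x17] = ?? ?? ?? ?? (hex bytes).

  after D0: wrote 3B at 0x00 = f8ba35
  after D1: wrote 6B at 0x04 = b9de0560a12f
  after D2: wrote 5B at 0x19 = ba35c8b9de
  after D3: wrote 3B at 0x18 = c8b9de
  after D4: wrote 8B at 0x00 = 35f0bbb9de0560a1
query mem[0x00]=0x35, mem[0x04]=0xde, mem[0x1a]=0xde, mem[0x17]=0x9c

MEM[0x00,0x04,0x1a,0x17] = 35 de de 9c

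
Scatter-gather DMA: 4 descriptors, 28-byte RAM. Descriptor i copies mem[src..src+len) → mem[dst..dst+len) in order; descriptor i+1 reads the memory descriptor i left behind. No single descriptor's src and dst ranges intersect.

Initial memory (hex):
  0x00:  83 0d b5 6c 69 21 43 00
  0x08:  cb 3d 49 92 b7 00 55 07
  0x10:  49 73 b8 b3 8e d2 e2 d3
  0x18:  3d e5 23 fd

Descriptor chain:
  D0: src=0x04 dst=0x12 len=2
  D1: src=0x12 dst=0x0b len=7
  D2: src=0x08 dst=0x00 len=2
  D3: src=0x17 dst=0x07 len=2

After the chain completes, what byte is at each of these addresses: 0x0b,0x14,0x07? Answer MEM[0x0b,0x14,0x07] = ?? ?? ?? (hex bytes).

[0] 0x04->0x12 len=2 : 69 21
[1] 0x12->0x0b len=7 : 69 21 8e d2 e2 d3 3d
[2] 0x08->0x00 len=2 : cb 3d
[3] 0x17->0x07 len=2 : d3 3d
query mem[0x0b]=0x69, mem[0x14]=0x8e, mem[0x07]=0xd3

MEM[0x0b,0x14,0x07] = 69 8e d3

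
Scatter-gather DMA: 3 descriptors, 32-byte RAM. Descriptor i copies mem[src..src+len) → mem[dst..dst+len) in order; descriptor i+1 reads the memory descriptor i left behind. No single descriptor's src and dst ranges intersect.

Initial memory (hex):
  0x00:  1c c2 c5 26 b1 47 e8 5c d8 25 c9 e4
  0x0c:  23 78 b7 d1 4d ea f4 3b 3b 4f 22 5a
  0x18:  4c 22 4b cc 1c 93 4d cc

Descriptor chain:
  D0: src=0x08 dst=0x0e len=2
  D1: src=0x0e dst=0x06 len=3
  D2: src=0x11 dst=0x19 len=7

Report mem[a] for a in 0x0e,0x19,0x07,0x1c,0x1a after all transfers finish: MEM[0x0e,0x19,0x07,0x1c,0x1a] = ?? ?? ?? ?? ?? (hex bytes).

MEM[0x0e,0x19,0x07,0x1c,0x1a] = d8 ea 25 3b f4

  after D0: wrote 2B at 0x0e = d825
  after D1: wrote 3B at 0x06 = d8254d
  after D2: wrote 7B at 0x19 = eaf43b3b4f225a
query mem[0x0e]=0xd8, mem[0x19]=0xea, mem[0x07]=0x25, mem[0x1c]=0x3b, mem[0x1a]=0xf4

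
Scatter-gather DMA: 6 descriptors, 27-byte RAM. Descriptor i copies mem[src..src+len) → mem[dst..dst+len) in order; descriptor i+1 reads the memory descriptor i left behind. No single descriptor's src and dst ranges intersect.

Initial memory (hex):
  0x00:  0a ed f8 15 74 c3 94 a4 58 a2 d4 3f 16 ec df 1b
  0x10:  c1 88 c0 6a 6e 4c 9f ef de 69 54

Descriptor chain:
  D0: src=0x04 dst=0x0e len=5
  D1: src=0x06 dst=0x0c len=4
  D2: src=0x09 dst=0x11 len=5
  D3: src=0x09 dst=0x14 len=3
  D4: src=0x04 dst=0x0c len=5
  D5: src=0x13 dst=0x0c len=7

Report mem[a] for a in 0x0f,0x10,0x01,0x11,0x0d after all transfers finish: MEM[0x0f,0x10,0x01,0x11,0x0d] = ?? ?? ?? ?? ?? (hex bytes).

MEM[0x0f,0x10,0x01,0x11,0x0d] = 3f ef ed de a2

[0] 0x04->0x0e len=5 : 74 c3 94 a4 58
[1] 0x06->0x0c len=4 : 94 a4 58 a2
[2] 0x09->0x11 len=5 : a2 d4 3f 94 a4
[3] 0x09->0x14 len=3 : a2 d4 3f
[4] 0x04->0x0c len=5 : 74 c3 94 a4 58
[5] 0x13->0x0c len=7 : 3f a2 d4 3f ef de 69
query mem[0x0f]=0x3f, mem[0x10]=0xef, mem[0x01]=0xed, mem[0x11]=0xde, mem[0x0d]=0xa2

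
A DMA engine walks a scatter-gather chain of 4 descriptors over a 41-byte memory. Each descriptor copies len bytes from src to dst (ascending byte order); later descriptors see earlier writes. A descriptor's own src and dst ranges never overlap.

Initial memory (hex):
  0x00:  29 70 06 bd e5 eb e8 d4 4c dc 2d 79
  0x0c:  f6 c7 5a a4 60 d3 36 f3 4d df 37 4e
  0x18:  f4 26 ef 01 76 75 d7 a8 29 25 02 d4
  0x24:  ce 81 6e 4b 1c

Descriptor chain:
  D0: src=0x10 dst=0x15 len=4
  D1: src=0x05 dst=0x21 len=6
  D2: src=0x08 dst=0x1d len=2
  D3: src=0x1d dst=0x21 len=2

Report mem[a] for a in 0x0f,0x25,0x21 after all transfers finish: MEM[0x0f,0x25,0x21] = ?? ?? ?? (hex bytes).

MEM[0x0f,0x25,0x21] = a4 dc 4c

[0] 0x10->0x15 len=4 : 60 d3 36 f3
[1] 0x05->0x21 len=6 : eb e8 d4 4c dc 2d
[2] 0x08->0x1d len=2 : 4c dc
[3] 0x1d->0x21 len=2 : 4c dc
query mem[0x0f]=0xa4, mem[0x25]=0xdc, mem[0x21]=0x4c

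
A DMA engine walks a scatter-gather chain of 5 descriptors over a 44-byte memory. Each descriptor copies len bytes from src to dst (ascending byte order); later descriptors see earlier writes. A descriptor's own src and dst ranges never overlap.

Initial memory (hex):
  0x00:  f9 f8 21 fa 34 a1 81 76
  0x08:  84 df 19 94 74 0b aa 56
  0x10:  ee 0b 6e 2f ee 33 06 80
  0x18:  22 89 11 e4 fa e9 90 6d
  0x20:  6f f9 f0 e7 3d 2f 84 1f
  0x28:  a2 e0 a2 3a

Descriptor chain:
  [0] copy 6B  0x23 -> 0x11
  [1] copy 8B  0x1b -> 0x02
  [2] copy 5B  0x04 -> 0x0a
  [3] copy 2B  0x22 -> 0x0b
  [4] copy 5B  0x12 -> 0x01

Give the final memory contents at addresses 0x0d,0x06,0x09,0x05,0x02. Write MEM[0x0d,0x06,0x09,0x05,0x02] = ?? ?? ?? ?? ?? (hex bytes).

#0 dst[0x11+6] := {0xe7,0x3d,0x2f,0x84,0x1f,0xa2}
#1 dst[0x02+8] := {0xe4,0xfa,0xe9,0x90,0x6d,0x6f,0xf9,0xf0}
#2 dst[0x0a+5] := {0xe9,0x90,0x6d,0x6f,0xf9}
#3 dst[0x0b+2] := {0xf0,0xe7}
#4 dst[0x01+5] := {0x3d,0x2f,0x84,0x1f,0xa2}
query mem[0x0d]=0x6f, mem[0x06]=0x6d, mem[0x09]=0xf0, mem[0x05]=0xa2, mem[0x02]=0x2f

MEM[0x0d,0x06,0x09,0x05,0x02] = 6f 6d f0 a2 2f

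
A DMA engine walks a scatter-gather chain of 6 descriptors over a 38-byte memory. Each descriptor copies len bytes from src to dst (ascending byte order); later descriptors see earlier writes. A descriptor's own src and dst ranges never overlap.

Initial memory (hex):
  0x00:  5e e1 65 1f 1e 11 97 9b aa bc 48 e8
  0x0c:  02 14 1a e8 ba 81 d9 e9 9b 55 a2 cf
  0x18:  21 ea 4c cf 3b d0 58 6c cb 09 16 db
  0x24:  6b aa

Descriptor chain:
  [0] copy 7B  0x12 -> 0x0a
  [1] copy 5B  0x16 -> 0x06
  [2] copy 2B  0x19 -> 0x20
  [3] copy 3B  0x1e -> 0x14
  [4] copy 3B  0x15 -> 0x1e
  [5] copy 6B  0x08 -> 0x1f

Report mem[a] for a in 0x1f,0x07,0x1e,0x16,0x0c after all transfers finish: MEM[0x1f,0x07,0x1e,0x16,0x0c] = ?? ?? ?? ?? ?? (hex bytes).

MEM[0x1f,0x07,0x1e,0x16,0x0c] = 21 cf 6c ea 9b

#0 dst[0x0a+7] := {0xd9,0xe9,0x9b,0x55,0xa2,0xcf,0x21}
#1 dst[0x06+5] := {0xa2,0xcf,0x21,0xea,0x4c}
#2 dst[0x20+2] := {0xea,0x4c}
#3 dst[0x14+3] := {0x58,0x6c,0xea}
#4 dst[0x1e+3] := {0x6c,0xea,0xcf}
#5 dst[0x1f+6] := {0x21,0xea,0x4c,0xe9,0x9b,0x55}
query mem[0x1f]=0x21, mem[0x07]=0xcf, mem[0x1e]=0x6c, mem[0x16]=0xea, mem[0x0c]=0x9b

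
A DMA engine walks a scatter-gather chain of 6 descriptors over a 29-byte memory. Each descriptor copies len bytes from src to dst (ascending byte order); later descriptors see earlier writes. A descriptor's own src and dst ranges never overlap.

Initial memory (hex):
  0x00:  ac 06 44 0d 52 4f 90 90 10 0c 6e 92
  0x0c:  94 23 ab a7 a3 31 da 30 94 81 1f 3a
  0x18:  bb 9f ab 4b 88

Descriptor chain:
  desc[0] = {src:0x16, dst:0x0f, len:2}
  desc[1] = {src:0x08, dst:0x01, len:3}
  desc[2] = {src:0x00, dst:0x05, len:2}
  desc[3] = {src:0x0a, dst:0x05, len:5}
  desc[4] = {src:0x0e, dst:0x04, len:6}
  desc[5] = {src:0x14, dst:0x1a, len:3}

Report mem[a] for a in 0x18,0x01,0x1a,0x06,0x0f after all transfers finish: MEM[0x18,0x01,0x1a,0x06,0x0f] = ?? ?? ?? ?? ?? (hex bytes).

[0] 0x16->0x0f len=2 : 1f 3a
[1] 0x08->0x01 len=3 : 10 0c 6e
[2] 0x00->0x05 len=2 : ac 10
[3] 0x0a->0x05 len=5 : 6e 92 94 23 ab
[4] 0x0e->0x04 len=6 : ab 1f 3a 31 da 30
[5] 0x14->0x1a len=3 : 94 81 1f
query mem[0x18]=0xbb, mem[0x01]=0x10, mem[0x1a]=0x94, mem[0x06]=0x3a, mem[0x0f]=0x1f

MEM[0x18,0x01,0x1a,0x06,0x0f] = bb 10 94 3a 1f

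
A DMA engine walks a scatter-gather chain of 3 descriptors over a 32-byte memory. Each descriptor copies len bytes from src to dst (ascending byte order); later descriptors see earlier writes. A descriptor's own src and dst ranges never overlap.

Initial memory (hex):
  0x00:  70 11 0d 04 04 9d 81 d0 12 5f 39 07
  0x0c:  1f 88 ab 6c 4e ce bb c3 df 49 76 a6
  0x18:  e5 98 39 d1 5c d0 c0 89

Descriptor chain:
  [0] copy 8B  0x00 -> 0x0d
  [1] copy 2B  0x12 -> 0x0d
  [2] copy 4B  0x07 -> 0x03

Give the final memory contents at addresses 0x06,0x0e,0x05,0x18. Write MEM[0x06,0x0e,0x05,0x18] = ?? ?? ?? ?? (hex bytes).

[0] 0x00->0x0d len=8 : 70 11 0d 04 04 9d 81 d0
[1] 0x12->0x0d len=2 : 9d 81
[2] 0x07->0x03 len=4 : d0 12 5f 39
query mem[0x06]=0x39, mem[0x0e]=0x81, mem[0x05]=0x5f, mem[0x18]=0xe5

MEM[0x06,0x0e,0x05,0x18] = 39 81 5f e5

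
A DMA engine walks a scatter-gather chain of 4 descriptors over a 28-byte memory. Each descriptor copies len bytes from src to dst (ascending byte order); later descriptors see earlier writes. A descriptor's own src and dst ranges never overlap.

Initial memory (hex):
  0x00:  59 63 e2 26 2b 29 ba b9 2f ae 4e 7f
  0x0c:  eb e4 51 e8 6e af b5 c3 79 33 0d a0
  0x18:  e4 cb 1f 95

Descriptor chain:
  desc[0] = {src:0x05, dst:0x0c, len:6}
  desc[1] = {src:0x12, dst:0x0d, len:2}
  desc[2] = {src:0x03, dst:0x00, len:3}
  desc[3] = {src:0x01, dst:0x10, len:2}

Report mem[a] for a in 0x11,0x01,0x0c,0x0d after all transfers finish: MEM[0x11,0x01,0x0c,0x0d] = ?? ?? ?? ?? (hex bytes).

  after D0: wrote 6B at 0x0c = 29bab92fae4e
  after D1: wrote 2B at 0x0d = b5c3
  after D2: wrote 3B at 0x00 = 262b29
  after D3: wrote 2B at 0x10 = 2b29
query mem[0x11]=0x29, mem[0x01]=0x2b, mem[0x0c]=0x29, mem[0x0d]=0xb5

MEM[0x11,0x01,0x0c,0x0d] = 29 2b 29 b5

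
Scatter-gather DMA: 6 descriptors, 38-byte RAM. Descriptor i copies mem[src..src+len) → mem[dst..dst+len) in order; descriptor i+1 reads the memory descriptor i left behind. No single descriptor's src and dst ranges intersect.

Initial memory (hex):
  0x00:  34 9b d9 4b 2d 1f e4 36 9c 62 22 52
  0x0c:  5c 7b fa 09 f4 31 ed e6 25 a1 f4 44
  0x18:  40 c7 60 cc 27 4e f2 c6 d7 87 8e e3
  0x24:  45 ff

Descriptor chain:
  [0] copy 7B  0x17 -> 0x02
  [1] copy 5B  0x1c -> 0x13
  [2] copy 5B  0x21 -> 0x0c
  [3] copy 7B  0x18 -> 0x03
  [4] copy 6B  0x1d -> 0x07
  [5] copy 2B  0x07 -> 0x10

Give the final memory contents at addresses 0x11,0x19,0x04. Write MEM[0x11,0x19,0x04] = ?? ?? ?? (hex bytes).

  after D0: wrote 7B at 0x02 = 4440c760cc274e
  after D1: wrote 5B at 0x13 = 274ef2c6d7
  after D2: wrote 5B at 0x0c = 878ee345ff
  after D3: wrote 7B at 0x03 = 40c760cc274ef2
  after D4: wrote 6B at 0x07 = 4ef2c6d7878e
  after D5: wrote 2B at 0x10 = 4ef2
query mem[0x11]=0xf2, mem[0x19]=0xc7, mem[0x04]=0xc7

MEM[0x11,0x19,0x04] = f2 c7 c7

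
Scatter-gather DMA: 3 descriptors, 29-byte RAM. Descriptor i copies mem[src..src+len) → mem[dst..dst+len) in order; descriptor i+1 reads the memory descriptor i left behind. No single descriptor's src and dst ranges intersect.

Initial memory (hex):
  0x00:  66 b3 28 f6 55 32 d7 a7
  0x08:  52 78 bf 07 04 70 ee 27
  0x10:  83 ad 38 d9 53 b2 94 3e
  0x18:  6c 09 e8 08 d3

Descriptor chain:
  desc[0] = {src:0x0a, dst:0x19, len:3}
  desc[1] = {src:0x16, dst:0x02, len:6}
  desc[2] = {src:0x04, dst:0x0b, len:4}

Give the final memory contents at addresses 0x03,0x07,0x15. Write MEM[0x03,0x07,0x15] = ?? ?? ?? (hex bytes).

[0] 0x0a->0x19 len=3 : bf 07 04
[1] 0x16->0x02 len=6 : 94 3e 6c bf 07 04
[2] 0x04->0x0b len=4 : 6c bf 07 04
query mem[0x03]=0x3e, mem[0x07]=0x04, mem[0x15]=0xb2

MEM[0x03,0x07,0x15] = 3e 04 b2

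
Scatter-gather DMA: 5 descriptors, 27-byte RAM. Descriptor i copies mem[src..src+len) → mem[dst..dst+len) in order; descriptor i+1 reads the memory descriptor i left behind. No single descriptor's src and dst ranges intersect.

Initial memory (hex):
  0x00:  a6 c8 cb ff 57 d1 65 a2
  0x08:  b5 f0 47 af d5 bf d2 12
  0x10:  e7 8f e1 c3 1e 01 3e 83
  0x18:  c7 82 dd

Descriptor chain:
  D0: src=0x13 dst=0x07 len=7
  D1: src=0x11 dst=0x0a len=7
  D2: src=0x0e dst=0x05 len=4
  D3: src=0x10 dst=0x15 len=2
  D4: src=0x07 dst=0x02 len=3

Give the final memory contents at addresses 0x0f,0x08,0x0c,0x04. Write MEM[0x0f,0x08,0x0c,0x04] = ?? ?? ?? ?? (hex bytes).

[0] 0x13->0x07 len=7 : c3 1e 01 3e 83 c7 82
[1] 0x11->0x0a len=7 : 8f e1 c3 1e 01 3e 83
[2] 0x0e->0x05 len=4 : 01 3e 83 8f
[3] 0x10->0x15 len=2 : 83 8f
[4] 0x07->0x02 len=3 : 83 8f 01
query mem[0x0f]=0x3e, mem[0x08]=0x8f, mem[0x0c]=0xc3, mem[0x04]=0x01

MEM[0x0f,0x08,0x0c,0x04] = 3e 8f c3 01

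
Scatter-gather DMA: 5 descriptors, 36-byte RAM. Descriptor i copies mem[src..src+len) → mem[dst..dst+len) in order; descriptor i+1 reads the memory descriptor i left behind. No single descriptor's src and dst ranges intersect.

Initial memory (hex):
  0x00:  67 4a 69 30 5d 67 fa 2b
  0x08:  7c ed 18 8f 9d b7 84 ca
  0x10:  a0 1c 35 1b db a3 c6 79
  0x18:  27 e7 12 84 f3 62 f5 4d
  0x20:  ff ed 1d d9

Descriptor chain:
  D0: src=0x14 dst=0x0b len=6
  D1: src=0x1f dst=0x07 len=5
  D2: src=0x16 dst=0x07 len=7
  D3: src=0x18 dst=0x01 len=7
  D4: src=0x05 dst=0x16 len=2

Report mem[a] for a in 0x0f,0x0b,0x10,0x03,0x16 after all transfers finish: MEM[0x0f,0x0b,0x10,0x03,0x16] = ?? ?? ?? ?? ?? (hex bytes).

D0: mem[0x0b..0x10] <- [db a3 c6 79 27 e7]
D1: mem[0x07..0x0b] <- [4d ff ed 1d d9]
D2: mem[0x07..0x0d] <- [c6 79 27 e7 12 84 f3]
D3: mem[0x01..0x07] <- [27 e7 12 84 f3 62 f5]
D4: mem[0x16..0x17] <- [f3 62]
query mem[0x0f]=0x27, mem[0x0b]=0x12, mem[0x10]=0xe7, mem[0x03]=0x12, mem[0x16]=0xf3

MEM[0x0f,0x0b,0x10,0x03,0x16] = 27 12 e7 12 f3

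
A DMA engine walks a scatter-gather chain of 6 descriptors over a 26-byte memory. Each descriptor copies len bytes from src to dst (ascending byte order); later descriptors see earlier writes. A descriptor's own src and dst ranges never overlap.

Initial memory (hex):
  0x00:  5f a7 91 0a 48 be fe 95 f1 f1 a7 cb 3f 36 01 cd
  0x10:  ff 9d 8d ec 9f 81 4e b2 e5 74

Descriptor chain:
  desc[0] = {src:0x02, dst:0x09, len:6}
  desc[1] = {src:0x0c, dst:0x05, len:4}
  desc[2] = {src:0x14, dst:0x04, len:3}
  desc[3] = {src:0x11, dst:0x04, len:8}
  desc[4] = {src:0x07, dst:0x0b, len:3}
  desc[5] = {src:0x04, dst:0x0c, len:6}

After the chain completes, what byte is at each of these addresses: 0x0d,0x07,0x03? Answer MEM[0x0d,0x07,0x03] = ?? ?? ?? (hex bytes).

#0 dst[0x09+6] := {0x91,0x0a,0x48,0xbe,0xfe,0x95}
#1 dst[0x05+4] := {0xbe,0xfe,0x95,0xcd}
#2 dst[0x04+3] := {0x9f,0x81,0x4e}
#3 dst[0x04+8] := {0x9d,0x8d,0xec,0x9f,0x81,0x4e,0xb2,0xe5}
#4 dst[0x0b+3] := {0x9f,0x81,0x4e}
#5 dst[0x0c+6] := {0x9d,0x8d,0xec,0x9f,0x81,0x4e}
query mem[0x0d]=0x8d, mem[0x07]=0x9f, mem[0x03]=0x0a

MEM[0x0d,0x07,0x03] = 8d 9f 0a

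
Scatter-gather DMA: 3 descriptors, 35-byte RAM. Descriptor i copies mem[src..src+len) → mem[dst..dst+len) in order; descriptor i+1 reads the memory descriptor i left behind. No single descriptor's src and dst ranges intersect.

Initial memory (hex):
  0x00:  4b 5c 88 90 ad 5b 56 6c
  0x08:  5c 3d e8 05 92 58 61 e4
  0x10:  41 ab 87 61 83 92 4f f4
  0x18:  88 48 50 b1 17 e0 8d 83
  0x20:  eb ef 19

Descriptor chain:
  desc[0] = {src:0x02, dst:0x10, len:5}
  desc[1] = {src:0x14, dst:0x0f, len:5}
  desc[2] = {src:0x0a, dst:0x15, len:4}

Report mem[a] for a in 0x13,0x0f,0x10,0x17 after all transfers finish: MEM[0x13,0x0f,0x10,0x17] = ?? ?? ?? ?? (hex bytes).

MEM[0x13,0x0f,0x10,0x17] = 88 56 92 92

D0: mem[0x10..0x14] <- [88 90 ad 5b 56]
D1: mem[0x0f..0x13] <- [56 92 4f f4 88]
D2: mem[0x15..0x18] <- [e8 05 92 58]
query mem[0x13]=0x88, mem[0x0f]=0x56, mem[0x10]=0x92, mem[0x17]=0x92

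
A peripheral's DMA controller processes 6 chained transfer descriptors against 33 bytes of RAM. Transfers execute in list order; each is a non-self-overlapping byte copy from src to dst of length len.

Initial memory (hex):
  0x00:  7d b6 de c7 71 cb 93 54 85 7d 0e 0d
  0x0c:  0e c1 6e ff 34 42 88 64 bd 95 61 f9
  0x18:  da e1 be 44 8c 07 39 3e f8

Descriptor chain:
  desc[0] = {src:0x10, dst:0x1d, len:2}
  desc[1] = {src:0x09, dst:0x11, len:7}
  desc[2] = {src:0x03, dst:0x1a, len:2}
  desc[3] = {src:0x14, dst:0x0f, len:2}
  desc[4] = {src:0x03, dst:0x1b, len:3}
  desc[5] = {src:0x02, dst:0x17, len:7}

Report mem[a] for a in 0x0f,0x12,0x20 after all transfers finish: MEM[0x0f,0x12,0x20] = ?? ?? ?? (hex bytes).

[0] 0x10->0x1d len=2 : 34 42
[1] 0x09->0x11 len=7 : 7d 0e 0d 0e c1 6e ff
[2] 0x03->0x1a len=2 : c7 71
[3] 0x14->0x0f len=2 : 0e c1
[4] 0x03->0x1b len=3 : c7 71 cb
[5] 0x02->0x17 len=7 : de c7 71 cb 93 54 85
query mem[0x0f]=0x0e, mem[0x12]=0x0e, mem[0x20]=0xf8

MEM[0x0f,0x12,0x20] = 0e 0e f8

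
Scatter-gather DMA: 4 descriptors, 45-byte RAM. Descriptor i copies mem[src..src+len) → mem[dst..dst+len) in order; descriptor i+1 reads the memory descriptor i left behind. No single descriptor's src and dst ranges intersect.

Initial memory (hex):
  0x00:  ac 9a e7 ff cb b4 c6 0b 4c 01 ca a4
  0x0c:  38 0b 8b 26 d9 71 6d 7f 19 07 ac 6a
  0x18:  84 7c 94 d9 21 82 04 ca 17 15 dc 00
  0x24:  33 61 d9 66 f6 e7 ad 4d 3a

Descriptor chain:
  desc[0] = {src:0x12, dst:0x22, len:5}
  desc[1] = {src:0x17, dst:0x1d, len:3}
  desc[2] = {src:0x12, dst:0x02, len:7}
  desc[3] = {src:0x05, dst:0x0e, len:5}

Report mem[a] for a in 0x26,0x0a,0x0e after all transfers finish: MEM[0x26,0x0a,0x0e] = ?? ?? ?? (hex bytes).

  after D0: wrote 5B at 0x22 = 6d7f1907ac
  after D1: wrote 3B at 0x1d = 6a847c
  after D2: wrote 7B at 0x02 = 6d7f1907ac6a84
  after D3: wrote 5B at 0x0e = 07ac6a8401
query mem[0x26]=0xac, mem[0x0a]=0xca, mem[0x0e]=0x07

MEM[0x26,0x0a,0x0e] = ac ca 07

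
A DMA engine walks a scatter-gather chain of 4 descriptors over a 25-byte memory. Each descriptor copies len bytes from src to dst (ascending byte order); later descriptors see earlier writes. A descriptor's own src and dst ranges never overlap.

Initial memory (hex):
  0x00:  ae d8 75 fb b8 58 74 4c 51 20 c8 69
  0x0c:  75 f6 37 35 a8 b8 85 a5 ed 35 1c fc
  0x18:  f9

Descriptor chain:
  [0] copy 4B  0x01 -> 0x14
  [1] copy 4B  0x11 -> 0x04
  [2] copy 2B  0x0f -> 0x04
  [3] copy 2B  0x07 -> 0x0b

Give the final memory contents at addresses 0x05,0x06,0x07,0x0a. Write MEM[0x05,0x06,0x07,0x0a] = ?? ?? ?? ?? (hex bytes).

MEM[0x05,0x06,0x07,0x0a] = a8 a5 d8 c8

  after D0: wrote 4B at 0x14 = d875fbb8
  after D1: wrote 4B at 0x04 = b885a5d8
  after D2: wrote 2B at 0x04 = 35a8
  after D3: wrote 2B at 0x0b = d851
query mem[0x05]=0xa8, mem[0x06]=0xa5, mem[0x07]=0xd8, mem[0x0a]=0xc8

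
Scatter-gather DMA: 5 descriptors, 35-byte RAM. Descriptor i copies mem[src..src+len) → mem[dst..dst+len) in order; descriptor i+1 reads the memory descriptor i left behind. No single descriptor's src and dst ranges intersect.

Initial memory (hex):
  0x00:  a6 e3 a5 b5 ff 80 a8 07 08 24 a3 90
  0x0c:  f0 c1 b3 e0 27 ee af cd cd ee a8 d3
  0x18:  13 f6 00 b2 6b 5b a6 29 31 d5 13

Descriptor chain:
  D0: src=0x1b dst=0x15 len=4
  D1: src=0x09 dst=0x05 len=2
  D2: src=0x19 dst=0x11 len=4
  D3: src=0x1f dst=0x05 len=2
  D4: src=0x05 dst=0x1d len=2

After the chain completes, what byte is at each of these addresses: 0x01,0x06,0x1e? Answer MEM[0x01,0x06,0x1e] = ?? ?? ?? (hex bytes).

MEM[0x01,0x06,0x1e] = e3 31 31

D0: mem[0x15..0x18] <- [b2 6b 5b a6]
D1: mem[0x05..0x06] <- [24 a3]
D2: mem[0x11..0x14] <- [f6 00 b2 6b]
D3: mem[0x05..0x06] <- [29 31]
D4: mem[0x1d..0x1e] <- [29 31]
query mem[0x01]=0xe3, mem[0x06]=0x31, mem[0x1e]=0x31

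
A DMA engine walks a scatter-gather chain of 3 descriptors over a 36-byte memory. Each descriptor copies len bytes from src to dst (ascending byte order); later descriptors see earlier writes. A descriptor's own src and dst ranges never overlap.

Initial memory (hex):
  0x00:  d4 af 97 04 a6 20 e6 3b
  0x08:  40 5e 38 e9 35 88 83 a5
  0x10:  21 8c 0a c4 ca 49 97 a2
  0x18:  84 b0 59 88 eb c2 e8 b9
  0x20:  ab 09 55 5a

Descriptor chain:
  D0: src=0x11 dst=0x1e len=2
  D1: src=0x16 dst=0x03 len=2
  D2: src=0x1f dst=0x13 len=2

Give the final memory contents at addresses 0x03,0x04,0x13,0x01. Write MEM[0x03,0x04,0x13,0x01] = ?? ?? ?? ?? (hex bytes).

MEM[0x03,0x04,0x13,0x01] = 97 a2 0a af

#0 dst[0x1e+2] := {0x8c,0x0a}
#1 dst[0x03+2] := {0x97,0xa2}
#2 dst[0x13+2] := {0x0a,0xab}
query mem[0x03]=0x97, mem[0x04]=0xa2, mem[0x13]=0x0a, mem[0x01]=0xaf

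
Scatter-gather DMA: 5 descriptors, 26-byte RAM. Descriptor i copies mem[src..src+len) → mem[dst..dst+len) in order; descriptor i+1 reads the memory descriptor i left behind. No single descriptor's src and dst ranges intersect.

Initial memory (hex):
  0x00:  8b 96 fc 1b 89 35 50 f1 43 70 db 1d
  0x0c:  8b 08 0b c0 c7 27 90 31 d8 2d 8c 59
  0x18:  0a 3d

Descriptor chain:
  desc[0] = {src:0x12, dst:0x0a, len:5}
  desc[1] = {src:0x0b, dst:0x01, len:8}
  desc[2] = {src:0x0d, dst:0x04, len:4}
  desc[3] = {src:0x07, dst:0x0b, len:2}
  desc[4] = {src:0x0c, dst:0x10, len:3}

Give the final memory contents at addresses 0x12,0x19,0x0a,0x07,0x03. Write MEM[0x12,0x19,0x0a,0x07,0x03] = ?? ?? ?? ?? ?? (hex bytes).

  after D0: wrote 5B at 0x0a = 9031d82d8c
  after D1: wrote 8B at 0x01 = 31d82d8cc0c72790
  after D2: wrote 4B at 0x04 = 2d8cc0c7
  after D3: wrote 2B at 0x0b = c790
  after D4: wrote 3B at 0x10 = 902d8c
query mem[0x12]=0x8c, mem[0x19]=0x3d, mem[0x0a]=0x90, mem[0x07]=0xc7, mem[0x03]=0x2d

MEM[0x12,0x19,0x0a,0x07,0x03] = 8c 3d 90 c7 2d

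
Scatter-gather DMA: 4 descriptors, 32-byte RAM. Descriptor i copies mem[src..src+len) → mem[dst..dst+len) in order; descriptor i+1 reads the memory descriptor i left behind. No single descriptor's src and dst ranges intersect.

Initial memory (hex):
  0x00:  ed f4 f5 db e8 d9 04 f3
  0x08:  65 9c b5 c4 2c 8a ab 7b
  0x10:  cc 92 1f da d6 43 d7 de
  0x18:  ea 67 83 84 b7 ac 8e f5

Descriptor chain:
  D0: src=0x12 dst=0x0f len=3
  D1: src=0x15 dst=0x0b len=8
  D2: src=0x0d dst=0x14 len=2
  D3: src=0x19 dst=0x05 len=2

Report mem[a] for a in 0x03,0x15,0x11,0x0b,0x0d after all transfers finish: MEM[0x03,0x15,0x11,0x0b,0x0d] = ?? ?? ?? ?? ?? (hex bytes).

MEM[0x03,0x15,0x11,0x0b,0x0d] = db ea 84 43 de

[0] 0x12->0x0f len=3 : 1f da d6
[1] 0x15->0x0b len=8 : 43 d7 de ea 67 83 84 b7
[2] 0x0d->0x14 len=2 : de ea
[3] 0x19->0x05 len=2 : 67 83
query mem[0x03]=0xdb, mem[0x15]=0xea, mem[0x11]=0x84, mem[0x0b]=0x43, mem[0x0d]=0xde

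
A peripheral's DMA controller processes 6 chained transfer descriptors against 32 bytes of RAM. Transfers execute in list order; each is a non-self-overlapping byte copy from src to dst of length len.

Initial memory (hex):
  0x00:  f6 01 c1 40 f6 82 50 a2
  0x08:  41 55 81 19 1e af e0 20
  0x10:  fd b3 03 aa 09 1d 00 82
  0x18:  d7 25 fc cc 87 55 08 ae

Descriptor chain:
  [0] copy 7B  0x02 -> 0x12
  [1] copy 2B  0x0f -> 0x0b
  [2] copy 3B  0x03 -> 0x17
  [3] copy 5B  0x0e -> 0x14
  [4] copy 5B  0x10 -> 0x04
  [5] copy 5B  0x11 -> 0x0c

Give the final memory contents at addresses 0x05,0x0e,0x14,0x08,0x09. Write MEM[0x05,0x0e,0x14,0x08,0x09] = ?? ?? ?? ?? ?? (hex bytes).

MEM[0x05,0x0e,0x14,0x08,0x09] = b3 40 e0 e0 55

#0 dst[0x12+7] := {0xc1,0x40,0xf6,0x82,0x50,0xa2,0x41}
#1 dst[0x0b+2] := {0x20,0xfd}
#2 dst[0x17+3] := {0x40,0xf6,0x82}
#3 dst[0x14+5] := {0xe0,0x20,0xfd,0xb3,0xc1}
#4 dst[0x04+5] := {0xfd,0xb3,0xc1,0x40,0xe0}
#5 dst[0x0c+5] := {0xb3,0xc1,0x40,0xe0,0x20}
query mem[0x05]=0xb3, mem[0x0e]=0x40, mem[0x14]=0xe0, mem[0x08]=0xe0, mem[0x09]=0x55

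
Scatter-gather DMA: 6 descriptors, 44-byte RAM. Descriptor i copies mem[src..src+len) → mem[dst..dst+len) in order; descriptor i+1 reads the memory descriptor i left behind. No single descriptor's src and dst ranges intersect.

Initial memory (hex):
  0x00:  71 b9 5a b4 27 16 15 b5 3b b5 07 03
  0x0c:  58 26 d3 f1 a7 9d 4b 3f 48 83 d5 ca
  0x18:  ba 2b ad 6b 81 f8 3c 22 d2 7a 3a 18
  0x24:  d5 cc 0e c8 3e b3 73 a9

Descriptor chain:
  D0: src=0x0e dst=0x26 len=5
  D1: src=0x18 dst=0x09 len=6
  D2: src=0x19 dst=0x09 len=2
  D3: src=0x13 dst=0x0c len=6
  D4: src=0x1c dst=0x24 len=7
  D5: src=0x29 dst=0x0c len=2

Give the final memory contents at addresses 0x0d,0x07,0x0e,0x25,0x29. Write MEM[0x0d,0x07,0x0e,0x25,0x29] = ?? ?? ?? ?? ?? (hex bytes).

MEM[0x0d,0x07,0x0e,0x25,0x29] = 3a b5 83 f8 7a

  after D0: wrote 5B at 0x26 = d3f1a79d4b
  after D1: wrote 6B at 0x09 = ba2bad6b81f8
  after D2: wrote 2B at 0x09 = 2bad
  after D3: wrote 6B at 0x0c = 3f4883d5caba
  after D4: wrote 7B at 0x24 = 81f83c22d27a3a
  after D5: wrote 2B at 0x0c = 7a3a
query mem[0x0d]=0x3a, mem[0x07]=0xb5, mem[0x0e]=0x83, mem[0x25]=0xf8, mem[0x29]=0x7a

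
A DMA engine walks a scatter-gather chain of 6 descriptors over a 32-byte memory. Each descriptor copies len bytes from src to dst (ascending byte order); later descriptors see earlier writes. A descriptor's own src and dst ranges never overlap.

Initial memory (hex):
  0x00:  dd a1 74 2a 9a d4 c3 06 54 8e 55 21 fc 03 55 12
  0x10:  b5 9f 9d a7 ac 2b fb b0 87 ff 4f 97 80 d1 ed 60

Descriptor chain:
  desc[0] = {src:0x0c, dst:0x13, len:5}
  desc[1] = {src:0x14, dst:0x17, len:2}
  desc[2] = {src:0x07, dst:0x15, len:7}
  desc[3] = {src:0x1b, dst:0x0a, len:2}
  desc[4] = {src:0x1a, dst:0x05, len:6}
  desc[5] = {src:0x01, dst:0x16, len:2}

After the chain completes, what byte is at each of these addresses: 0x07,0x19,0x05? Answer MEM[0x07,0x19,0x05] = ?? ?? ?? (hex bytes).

#0 dst[0x13+5] := {0xfc,0x03,0x55,0x12,0xb5}
#1 dst[0x17+2] := {0x03,0x55}
#2 dst[0x15+7] := {0x06,0x54,0x8e,0x55,0x21,0xfc,0x03}
#3 dst[0x0a+2] := {0x03,0x80}
#4 dst[0x05+6] := {0xfc,0x03,0x80,0xd1,0xed,0x60}
#5 dst[0x16+2] := {0xa1,0x74}
query mem[0x07]=0x80, mem[0x19]=0x21, mem[0x05]=0xfc

MEM[0x07,0x19,0x05] = 80 21 fc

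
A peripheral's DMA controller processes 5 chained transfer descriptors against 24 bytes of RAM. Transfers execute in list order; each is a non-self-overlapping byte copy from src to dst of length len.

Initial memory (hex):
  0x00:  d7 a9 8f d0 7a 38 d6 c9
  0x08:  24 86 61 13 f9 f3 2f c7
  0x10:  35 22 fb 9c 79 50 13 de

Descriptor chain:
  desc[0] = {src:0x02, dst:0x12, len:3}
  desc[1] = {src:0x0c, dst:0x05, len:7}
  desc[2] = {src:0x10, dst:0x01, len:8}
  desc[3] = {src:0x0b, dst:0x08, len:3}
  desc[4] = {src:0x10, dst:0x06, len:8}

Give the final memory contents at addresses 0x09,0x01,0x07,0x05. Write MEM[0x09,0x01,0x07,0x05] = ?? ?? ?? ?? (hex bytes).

  after D0: wrote 3B at 0x12 = 8fd07a
  after D1: wrote 7B at 0x05 = f9f32fc735228f
  after D2: wrote 8B at 0x01 = 35228fd07a5013de
  after D3: wrote 3B at 0x08 = 8ff9f3
  after D4: wrote 8B at 0x06 = 35228fd07a5013de
query mem[0x09]=0xd0, mem[0x01]=0x35, mem[0x07]=0x22, mem[0x05]=0x7a

MEM[0x09,0x01,0x07,0x05] = d0 35 22 7a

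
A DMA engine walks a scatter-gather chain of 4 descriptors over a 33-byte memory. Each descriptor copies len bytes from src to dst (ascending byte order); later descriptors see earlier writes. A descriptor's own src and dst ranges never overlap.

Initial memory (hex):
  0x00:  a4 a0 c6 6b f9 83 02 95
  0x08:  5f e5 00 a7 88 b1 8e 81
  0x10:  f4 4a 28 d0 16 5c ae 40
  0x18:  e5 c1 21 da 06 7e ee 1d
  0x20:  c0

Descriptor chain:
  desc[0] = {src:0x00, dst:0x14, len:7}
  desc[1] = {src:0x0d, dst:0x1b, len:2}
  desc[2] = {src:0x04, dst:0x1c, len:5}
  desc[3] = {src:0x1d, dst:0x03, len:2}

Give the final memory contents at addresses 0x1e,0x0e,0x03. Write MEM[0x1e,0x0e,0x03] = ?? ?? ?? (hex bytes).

MEM[0x1e,0x0e,0x03] = 02 8e 83

[0] 0x00->0x14 len=7 : a4 a0 c6 6b f9 83 02
[1] 0x0d->0x1b len=2 : b1 8e
[2] 0x04->0x1c len=5 : f9 83 02 95 5f
[3] 0x1d->0x03 len=2 : 83 02
query mem[0x1e]=0x02, mem[0x0e]=0x8e, mem[0x03]=0x83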